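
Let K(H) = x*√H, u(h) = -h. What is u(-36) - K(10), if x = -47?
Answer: 36 + 47*√10 ≈ 184.63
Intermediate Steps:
K(H) = -47*√H
u(-36) - K(10) = -1*(-36) - (-47)*√10 = 36 + 47*√10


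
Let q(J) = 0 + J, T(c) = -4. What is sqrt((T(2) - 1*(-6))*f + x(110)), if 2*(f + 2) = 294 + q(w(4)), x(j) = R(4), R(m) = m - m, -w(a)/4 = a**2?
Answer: sqrt(226) ≈ 15.033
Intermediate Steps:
w(a) = -4*a**2
q(J) = J
R(m) = 0
x(j) = 0
f = 113 (f = -2 + (294 - 4*4**2)/2 = -2 + (294 - 4*16)/2 = -2 + (294 - 64)/2 = -2 + (1/2)*230 = -2 + 115 = 113)
sqrt((T(2) - 1*(-6))*f + x(110)) = sqrt((-4 - 1*(-6))*113 + 0) = sqrt((-4 + 6)*113 + 0) = sqrt(2*113 + 0) = sqrt(226 + 0) = sqrt(226)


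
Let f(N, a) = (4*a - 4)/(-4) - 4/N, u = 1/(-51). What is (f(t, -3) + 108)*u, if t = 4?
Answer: -37/17 ≈ -2.1765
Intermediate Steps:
u = -1/51 ≈ -0.019608
f(N, a) = 1 - a - 4/N (f(N, a) = (-4 + 4*a)*(-¼) - 4/N = (1 - a) - 4/N = 1 - a - 4/N)
(f(t, -3) + 108)*u = ((1 - 1*(-3) - 4/4) + 108)*(-1/51) = ((1 + 3 - 4*¼) + 108)*(-1/51) = ((1 + 3 - 1) + 108)*(-1/51) = (3 + 108)*(-1/51) = 111*(-1/51) = -37/17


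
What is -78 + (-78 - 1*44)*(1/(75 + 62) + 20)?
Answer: -345088/137 ≈ -2518.9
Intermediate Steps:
-78 + (-78 - 1*44)*(1/(75 + 62) + 20) = -78 + (-78 - 44)*(1/137 + 20) = -78 - 122*(1/137 + 20) = -78 - 122*2741/137 = -78 - 334402/137 = -345088/137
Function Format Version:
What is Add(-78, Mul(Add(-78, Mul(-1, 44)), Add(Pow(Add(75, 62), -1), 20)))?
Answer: Rational(-345088, 137) ≈ -2518.9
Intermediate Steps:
Add(-78, Mul(Add(-78, Mul(-1, 44)), Add(Pow(Add(75, 62), -1), 20))) = Add(-78, Mul(Add(-78, -44), Add(Pow(137, -1), 20))) = Add(-78, Mul(-122, Add(Rational(1, 137), 20))) = Add(-78, Mul(-122, Rational(2741, 137))) = Add(-78, Rational(-334402, 137)) = Rational(-345088, 137)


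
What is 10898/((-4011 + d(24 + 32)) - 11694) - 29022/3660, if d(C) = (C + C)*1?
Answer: -82071121/9511730 ≈ -8.6284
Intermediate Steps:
d(C) = 2*C (d(C) = (2*C)*1 = 2*C)
10898/((-4011 + d(24 + 32)) - 11694) - 29022/3660 = 10898/((-4011 + 2*(24 + 32)) - 11694) - 29022/3660 = 10898/((-4011 + 2*56) - 11694) - 29022*1/3660 = 10898/((-4011 + 112) - 11694) - 4837/610 = 10898/(-3899 - 11694) - 4837/610 = 10898/(-15593) - 4837/610 = 10898*(-1/15593) - 4837/610 = -10898/15593 - 4837/610 = -82071121/9511730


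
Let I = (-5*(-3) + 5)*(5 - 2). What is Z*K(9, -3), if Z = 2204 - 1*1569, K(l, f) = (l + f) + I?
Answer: 41910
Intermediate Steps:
I = 60 (I = (15 + 5)*3 = 20*3 = 60)
K(l, f) = 60 + f + l (K(l, f) = (l + f) + 60 = (f + l) + 60 = 60 + f + l)
Z = 635 (Z = 2204 - 1569 = 635)
Z*K(9, -3) = 635*(60 - 3 + 9) = 635*66 = 41910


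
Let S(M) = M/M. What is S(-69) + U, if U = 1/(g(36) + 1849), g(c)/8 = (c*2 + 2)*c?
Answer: 23162/23161 ≈ 1.0000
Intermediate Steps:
g(c) = 8*c*(2 + 2*c) (g(c) = 8*((c*2 + 2)*c) = 8*((2*c + 2)*c) = 8*((2 + 2*c)*c) = 8*(c*(2 + 2*c)) = 8*c*(2 + 2*c))
S(M) = 1
U = 1/23161 (U = 1/(16*36*(1 + 36) + 1849) = 1/(16*36*37 + 1849) = 1/(21312 + 1849) = 1/23161 ≈ 4.3176e-5)
S(-69) + U = 1 + 1/23161 = 23162/23161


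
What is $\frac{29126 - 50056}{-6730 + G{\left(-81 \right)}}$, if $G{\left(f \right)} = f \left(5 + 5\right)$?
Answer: $\frac{161}{58} \approx 2.7759$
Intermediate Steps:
$G{\left(f \right)} = 10 f$ ($G{\left(f \right)} = f 10 = 10 f$)
$\frac{29126 - 50056}{-6730 + G{\left(-81 \right)}} = \frac{29126 - 50056}{-6730 + 10 \left(-81\right)} = - \frac{20930}{-6730 - 810} = - \frac{20930}{-7540} = \left(-20930\right) \left(- \frac{1}{7540}\right) = \frac{161}{58}$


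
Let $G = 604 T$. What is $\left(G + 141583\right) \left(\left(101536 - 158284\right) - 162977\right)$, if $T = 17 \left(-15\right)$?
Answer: $2732719825$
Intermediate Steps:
$T = -255$
$G = -154020$ ($G = 604 \left(-255\right) = -154020$)
$\left(G + 141583\right) \left(\left(101536 - 158284\right) - 162977\right) = \left(-154020 + 141583\right) \left(\left(101536 - 158284\right) - 162977\right) = - 12437 \left(-56748 - 162977\right) = \left(-12437\right) \left(-219725\right) = 2732719825$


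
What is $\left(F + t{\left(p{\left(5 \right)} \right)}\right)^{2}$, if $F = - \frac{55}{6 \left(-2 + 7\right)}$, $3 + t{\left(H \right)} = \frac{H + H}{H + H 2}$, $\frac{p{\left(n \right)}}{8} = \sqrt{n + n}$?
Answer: $\frac{625}{36} \approx 17.361$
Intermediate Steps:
$p{\left(n \right)} = 8 \sqrt{2} \sqrt{n}$ ($p{\left(n \right)} = 8 \sqrt{n + n} = 8 \sqrt{2 n} = 8 \sqrt{2} \sqrt{n}$)
$t{\left(H \right)} = - \frac{7}{3}$ ($t{\left(H \right)} = -3 + \frac{H + H}{H + H 2} = -3 + \frac{2 H}{H + 2 H} = -3 + \frac{2 H}{3 H} = -3 + 2 H \frac{1}{3 H} = -3 + \frac{2}{3} = - \frac{7}{3}$)
$F = - \frac{11}{6}$ ($F = - \frac{55}{6 \cdot 5} = - \frac{55}{30} = \left(-55\right) \frac{1}{30} = - \frac{11}{6} \approx -1.8333$)
$\left(F + t{\left(p{\left(5 \right)} \right)}\right)^{2} = \left(- \frac{11}{6} - \frac{7}{3}\right)^{2} = \left(- \frac{25}{6}\right)^{2} = \frac{625}{36}$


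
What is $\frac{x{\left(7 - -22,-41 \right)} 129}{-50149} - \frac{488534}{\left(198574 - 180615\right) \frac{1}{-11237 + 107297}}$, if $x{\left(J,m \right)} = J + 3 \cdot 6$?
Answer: $- \frac{50072792951391}{19162253} \approx -2.6131 \cdot 10^{6}$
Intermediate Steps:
$x{\left(J,m \right)} = 18 + J$ ($x{\left(J,m \right)} = J + 18 = 18 + J$)
$\frac{x{\left(7 - -22,-41 \right)} 129}{-50149} - \frac{488534}{\left(198574 - 180615\right) \frac{1}{-11237 + 107297}} = \frac{\left(18 + \left(7 - -22\right)\right) 129}{-50149} - \frac{488534}{\left(198574 - 180615\right) \frac{1}{-11237 + 107297}} = \left(18 + \left(7 + 22\right)\right) 129 \left(- \frac{1}{50149}\right) - \frac{488534}{17959 \cdot \frac{1}{96060}} = \left(18 + 29\right) 129 \left(- \frac{1}{50149}\right) - \frac{488534}{17959 \cdot \frac{1}{96060}} = 47 \cdot 129 \left(- \frac{1}{50149}\right) - \frac{488534}{\frac{17959}{96060}} = 6063 \left(- \frac{1}{50149}\right) - \frac{46928576040}{17959} = - \frac{129}{1067} - \frac{46928576040}{17959} = - \frac{50072792951391}{19162253}$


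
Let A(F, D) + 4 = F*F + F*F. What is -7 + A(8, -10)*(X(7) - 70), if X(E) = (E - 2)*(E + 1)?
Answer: -3727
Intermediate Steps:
X(E) = (1 + E)*(-2 + E) (X(E) = (-2 + E)*(1 + E) = (1 + E)*(-2 + E))
A(F, D) = -4 + 2*F² (A(F, D) = -4 + (F*F + F*F) = -4 + (F² + F²) = -4 + 2*F²)
-7 + A(8, -10)*(X(7) - 70) = -7 + (-4 + 2*8²)*((-2 + 7² - 1*7) - 70) = -7 + (-4 + 2*64)*((-2 + 49 - 7) - 70) = -7 + (-4 + 128)*(40 - 70) = -7 + 124*(-30) = -7 - 3720 = -3727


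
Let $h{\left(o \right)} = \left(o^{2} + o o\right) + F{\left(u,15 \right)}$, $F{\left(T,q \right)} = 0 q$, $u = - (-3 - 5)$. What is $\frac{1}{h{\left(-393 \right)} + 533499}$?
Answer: $\frac{1}{842397} \approx 1.1871 \cdot 10^{-6}$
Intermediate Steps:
$u = 8$ ($u = \left(-1\right) \left(-8\right) = 8$)
$F{\left(T,q \right)} = 0$
$h{\left(o \right)} = 2 o^{2}$ ($h{\left(o \right)} = \left(o^{2} + o o\right) + 0 = \left(o^{2} + o^{2}\right) + 0 = 2 o^{2} + 0 = 2 o^{2}$)
$\frac{1}{h{\left(-393 \right)} + 533499} = \frac{1}{2 \left(-393\right)^{2} + 533499} = \frac{1}{2 \cdot 154449 + 533499} = \frac{1}{308898 + 533499} = \frac{1}{842397}$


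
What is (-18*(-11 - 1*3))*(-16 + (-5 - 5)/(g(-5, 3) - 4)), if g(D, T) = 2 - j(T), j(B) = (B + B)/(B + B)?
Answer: -3192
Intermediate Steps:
j(B) = 1 (j(B) = (2*B)/((2*B)) = (2*B)*(1/(2*B)) = 1)
g(D, T) = 1 (g(D, T) = 2 - 1*1 = 2 - 1 = 1)
(-18*(-11 - 1*3))*(-16 + (-5 - 5)/(g(-5, 3) - 4)) = (-18*(-11 - 1*3))*(-16 + (-5 - 5)/(1 - 4)) = (-18*(-11 - 3))*(-16 - 10/(-3)) = (-18*(-14))*(-16 - 10*(-⅓)) = 252*(-16 + 10/3) = 252*(-38/3) = -3192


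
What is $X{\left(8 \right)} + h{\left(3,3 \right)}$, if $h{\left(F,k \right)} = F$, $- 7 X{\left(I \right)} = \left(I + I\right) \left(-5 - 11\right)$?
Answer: $\frac{277}{7} \approx 39.571$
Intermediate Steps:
$X{\left(I \right)} = \frac{32 I}{7}$ ($X{\left(I \right)} = - \frac{\left(I + I\right) \left(-5 - 11\right)}{7} = - \frac{2 I \left(-16\right)}{7} = - \frac{\left(-32\right) I}{7} = \frac{32 I}{7}$)
$X{\left(8 \right)} + h{\left(3,3 \right)} = \frac{32}{7} \cdot 8 + 3 = \frac{256}{7} + 3 = \frac{277}{7}$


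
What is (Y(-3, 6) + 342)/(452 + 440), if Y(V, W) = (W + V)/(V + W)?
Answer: 343/892 ≈ 0.38453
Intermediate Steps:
Y(V, W) = 1 (Y(V, W) = (V + W)/(V + W) = 1)
(Y(-3, 6) + 342)/(452 + 440) = (1 + 342)/(452 + 440) = 343/892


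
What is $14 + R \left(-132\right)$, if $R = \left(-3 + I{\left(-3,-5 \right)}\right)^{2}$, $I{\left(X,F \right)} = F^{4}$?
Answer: $-51068674$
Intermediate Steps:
$R = 386884$ ($R = \left(-3 + \left(-5\right)^{4}\right)^{2} = \left(-3 + 625\right)^{2} = 622^{2} = 386884$)
$14 + R \left(-132\right) = 14 + 386884 \left(-132\right) = 14 - 51068688 = -51068674$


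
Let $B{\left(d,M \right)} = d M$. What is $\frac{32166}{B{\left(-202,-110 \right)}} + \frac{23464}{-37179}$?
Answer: $\frac{337264817}{413058690} \approx 0.81651$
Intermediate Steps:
$B{\left(d,M \right)} = M d$
$\frac{32166}{B{\left(-202,-110 \right)}} + \frac{23464}{-37179} = \frac{32166}{\left(-110\right) \left(-202\right)} + \frac{23464}{-37179} = \frac{32166}{22220} + 23464 \left(- \frac{1}{37179}\right) = 32166 \cdot \frac{1}{22220} - \frac{23464}{37179} = \frac{16083}{11110} - \frac{23464}{37179} = \frac{337264817}{413058690}$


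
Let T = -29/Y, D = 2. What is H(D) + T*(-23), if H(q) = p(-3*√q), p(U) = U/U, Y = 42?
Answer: 709/42 ≈ 16.881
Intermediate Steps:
T = -29/42 ≈ -0.69048
p(U) = 1
H(q) = 1
H(D) + T*(-23) = 1 - 29/42*(-23) = 1 + 667/42 = 709/42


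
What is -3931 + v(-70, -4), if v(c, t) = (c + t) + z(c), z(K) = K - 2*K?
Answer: -3935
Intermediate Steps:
z(K) = -K
v(c, t) = t (v(c, t) = (c + t) - c = t)
-3931 + v(-70, -4) = -3931 - 4 = -3935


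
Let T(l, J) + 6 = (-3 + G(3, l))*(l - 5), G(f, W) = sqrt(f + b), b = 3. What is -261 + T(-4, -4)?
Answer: -240 - 9*sqrt(6) ≈ -262.05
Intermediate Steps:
G(f, W) = sqrt(3 + f) (G(f, W) = sqrt(f + 3) = sqrt(3 + f))
T(l, J) = -6 + (-5 + l)*(-3 + sqrt(6)) (T(l, J) = -6 + (-3 + sqrt(3 + 3))*(l - 5) = -6 + (-3 + sqrt(6))*(-5 + l) = -6 + (-5 + l)*(-3 + sqrt(6)))
-261 + T(-4, -4) = -261 + (9 - 5*sqrt(6) - 3*(-4) - 4*sqrt(6)) = -261 + (9 - 5*sqrt(6) + 12 - 4*sqrt(6)) = -261 + (21 - 9*sqrt(6)) = -240 - 9*sqrt(6)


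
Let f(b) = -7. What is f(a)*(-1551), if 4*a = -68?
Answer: 10857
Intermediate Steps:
a = -17 (a = (1/4)*(-68) = -17)
f(a)*(-1551) = -7*(-1551) = 10857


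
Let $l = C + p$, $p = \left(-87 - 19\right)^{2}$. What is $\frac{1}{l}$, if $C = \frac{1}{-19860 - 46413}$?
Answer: $\frac{66273}{744643427} \approx 8.9 \cdot 10^{-5}$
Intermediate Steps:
$p = 11236$ ($p = \left(-106\right)^{2} = 11236$)
$C = - \frac{1}{66273}$ ($C = \frac{1}{-66273} = - \frac{1}{66273} \approx -1.5089 \cdot 10^{-5}$)
$l = \frac{744643427}{66273}$ ($l = - \frac{1}{66273} + 11236 = \frac{744643427}{66273} \approx 11236.0$)
$\frac{1}{l} = \frac{1}{\frac{744643427}{66273}} = \frac{66273}{744643427}$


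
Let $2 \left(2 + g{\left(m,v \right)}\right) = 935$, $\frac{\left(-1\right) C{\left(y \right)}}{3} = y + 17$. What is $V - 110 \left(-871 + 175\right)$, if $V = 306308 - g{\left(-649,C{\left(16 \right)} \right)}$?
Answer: $\frac{764805}{2} \approx 3.824 \cdot 10^{5}$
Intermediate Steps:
$C{\left(y \right)} = -51 - 3 y$ ($C{\left(y \right)} = - 3 \left(y + 17\right) = - 3 \left(17 + y\right) = -51 - 3 y$)
$g{\left(m,v \right)} = \frac{931}{2}$ ($g{\left(m,v \right)} = -2 + \frac{1}{2} \cdot 935 = -2 + \frac{935}{2} = \frac{931}{2}$)
$V = \frac{611685}{2}$ ($V = 306308 - \frac{931}{2} = \frac{611685}{2} \approx 3.0584 \cdot 10^{5}$)
$V - 110 \left(-871 + 175\right) = \frac{611685}{2} - 110 \left(-871 + 175\right) = \frac{611685}{2} - -76560 = \frac{611685}{2} + 76560 = \frac{764805}{2}$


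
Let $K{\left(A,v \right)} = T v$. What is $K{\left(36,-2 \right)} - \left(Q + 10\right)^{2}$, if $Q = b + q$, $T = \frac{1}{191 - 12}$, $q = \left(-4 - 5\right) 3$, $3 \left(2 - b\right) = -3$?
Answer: $- \frac{35086}{179} \approx -196.01$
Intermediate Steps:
$b = 3$ ($b = 2 - -1 = 2 + 1 = 3$)
$q = -27$ ($q = \left(-9\right) 3 = -27$)
$T = \frac{1}{179} \approx 0.0055866$
$K{\left(A,v \right)} = \frac{v}{179}$
$Q = -24$ ($Q = 3 - 27 = -24$)
$K{\left(36,-2 \right)} - \left(Q + 10\right)^{2} = \frac{1}{179} \left(-2\right) - \left(-24 + 10\right)^{2} = - \frac{2}{179} - \left(-14\right)^{2} = - \frac{2}{179} - 196 = - \frac{35086}{179}$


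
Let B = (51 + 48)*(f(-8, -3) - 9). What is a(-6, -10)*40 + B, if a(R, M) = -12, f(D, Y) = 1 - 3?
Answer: -1569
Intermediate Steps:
f(D, Y) = -2
B = -1089 (B = (51 + 48)*(-2 - 9) = 99*(-11) = -1089)
a(-6, -10)*40 + B = -12*40 - 1089 = -480 - 1089 = -1569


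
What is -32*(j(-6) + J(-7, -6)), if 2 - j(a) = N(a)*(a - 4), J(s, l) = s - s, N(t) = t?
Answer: 1856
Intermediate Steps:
J(s, l) = 0
j(a) = 2 - a*(-4 + a) (j(a) = 2 - a*(a - 4) = 2 - a*(-4 + a))
-32*(j(-6) + J(-7, -6)) = -32*((2 - 1*(-6)**2 + 4*(-6)) + 0) = -32*((2 - 1*36 - 24) + 0) = -32*((2 - 36 - 24) + 0) = -32*(-58 + 0) = -32*(-58) = 1856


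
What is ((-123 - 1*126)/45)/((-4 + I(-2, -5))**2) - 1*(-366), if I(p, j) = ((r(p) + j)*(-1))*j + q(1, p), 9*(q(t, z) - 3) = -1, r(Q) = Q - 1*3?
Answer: 387225759/1058000 ≈ 366.00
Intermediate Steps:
r(Q) = -3 + Q (r(Q) = Q - 3 = -3 + Q)
q(t, z) = 26/9 (q(t, z) = 3 + (1/9)*(-1) = 3 - 1/9 = 26/9)
I(p, j) = 26/9 + j*(3 - j - p) (I(p, j) = (((-3 + p) + j)*(-1))*j + 26/9 = ((-3 + j + p)*(-1))*j + 26/9 = (3 - j - p)*j + 26/9 = j*(3 - j - p) + 26/9 = 26/9 + j*(3 - j - p))
((-123 - 1*126)/45)/((-4 + I(-2, -5))**2) - 1*(-366) = ((-123 - 1*126)/45)/((-4 + (26/9 - 1*(-5)**2 - 1*(-5)*(-3 - 2)))**2) - 1*(-366) = ((-123 - 126)*(1/45))/((-4 + (26/9 - 1*25 - 1*(-5)*(-5)))**2) + 366 = (-249*1/45)/((-4 + (26/9 - 25 - 25))**2) + 366 = -83/(15*(-4 - 424/9)**2) + 366 = -83/(15*((-460/9)**2)) + 366 = -83/(15*211600/81) + 366 = -83/15*81/211600 + 366 = -2241/1058000 + 366 = 387225759/1058000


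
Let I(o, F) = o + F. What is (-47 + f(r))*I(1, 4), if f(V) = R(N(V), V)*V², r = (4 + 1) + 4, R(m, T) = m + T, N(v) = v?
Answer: 7055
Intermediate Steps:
R(m, T) = T + m
r = 9 (r = 5 + 4 = 9)
f(V) = 2*V³ (f(V) = (V + V)*V² = (2*V)*V² = 2*V³)
I(o, F) = F + o
(-47 + f(r))*I(1, 4) = (-47 + 2*9³)*(4 + 1) = (-47 + 2*729)*5 = (-47 + 1458)*5 = 1411*5 = 7055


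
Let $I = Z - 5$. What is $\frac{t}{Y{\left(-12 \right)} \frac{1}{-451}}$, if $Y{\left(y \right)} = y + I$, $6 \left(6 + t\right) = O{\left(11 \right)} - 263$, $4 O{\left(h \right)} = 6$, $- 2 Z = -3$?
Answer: $- \frac{268345}{186} \approx -1442.7$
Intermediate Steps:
$Z = \frac{3}{2}$ ($Z = \left(- \frac{1}{2}\right) \left(-3\right) = \frac{3}{2} \approx 1.5$)
$O{\left(h \right)} = \frac{3}{2}$ ($O{\left(h \right)} = \frac{1}{4} \cdot 6 = \frac{3}{2}$)
$t = - \frac{595}{12}$ ($t = -6 + \frac{\frac{3}{2} - 263}{6} = -6 + \frac{1}{6} \left(- \frac{523}{2}\right) = -6 - \frac{523}{12} = - \frac{595}{12} \approx -49.583$)
$I = - \frac{7}{2}$ ($I = \frac{3}{2} - 5 = - \frac{7}{2} \approx -3.5$)
$Y{\left(y \right)} = - \frac{7}{2} + y$ ($Y{\left(y \right)} = y - \frac{7}{2} = - \frac{7}{2} + y$)
$\frac{t}{Y{\left(-12 \right)} \frac{1}{-451}} = - \frac{595}{12 \frac{- \frac{7}{2} - 12}{-451}} = - \frac{595}{12 \left(\left(- \frac{31}{2}\right) \left(- \frac{1}{451}\right)\right)} = - \frac{595}{12 \cdot \frac{31}{902}} = \left(- \frac{595}{12}\right) \frac{902}{31} = - \frac{268345}{186}$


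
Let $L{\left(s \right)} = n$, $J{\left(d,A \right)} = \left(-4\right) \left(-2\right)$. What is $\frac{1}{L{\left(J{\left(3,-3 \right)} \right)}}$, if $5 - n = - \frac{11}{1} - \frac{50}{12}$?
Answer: $\frac{6}{121} \approx 0.049587$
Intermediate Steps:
$J{\left(d,A \right)} = 8$
$n = \frac{121}{6}$ ($n = 5 - \left(- \frac{11}{1} - \frac{50}{12}\right) = 5 - \left(\left(-11\right) 1 - \frac{25}{6}\right) = 5 - \left(-11 - \frac{25}{6}\right) = 5 - - \frac{91}{6} = 5 + \frac{91}{6} = \frac{121}{6} \approx 20.167$)
$L{\left(s \right)} = \frac{121}{6}$
$\frac{1}{L{\left(J{\left(3,-3 \right)} \right)}} = \frac{1}{\frac{121}{6}} = \frac{6}{121}$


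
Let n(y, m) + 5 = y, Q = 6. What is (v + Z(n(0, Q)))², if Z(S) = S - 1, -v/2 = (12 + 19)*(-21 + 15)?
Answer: 133956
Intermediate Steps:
n(y, m) = -5 + y
v = 372 (v = -2*(12 + 19)*(-21 + 15) = -62*(-6) = -2*(-186) = 372)
Z(S) = -1 + S
(v + Z(n(0, Q)))² = (372 + (-1 + (-5 + 0)))² = (372 + (-1 - 5))² = (372 - 6)² = 366² = 133956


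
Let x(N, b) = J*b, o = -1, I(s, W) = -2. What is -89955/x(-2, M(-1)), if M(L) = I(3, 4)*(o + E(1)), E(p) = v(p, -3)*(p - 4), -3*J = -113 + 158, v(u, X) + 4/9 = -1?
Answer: -17991/20 ≈ -899.55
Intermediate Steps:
v(u, X) = -13/9 (v(u, X) = -4/9 - 1 = -13/9)
J = -15 (J = -(-113 + 158)/3 = -1/3*45 = -15)
E(p) = 52/9 - 13*p/9 (E(p) = -13*(p - 4)/9 = -13*(-4 + p)/9 = 52/9 - 13*p/9)
M(L) = -20/3 (M(L) = -2*(-1 + (52/9 - 13/9*1)) = -2*(-1 + (52/9 - 13/9)) = -2*(-1 + 13/3) = -2*10/3 = -20/3)
x(N, b) = -15*b
-89955/x(-2, M(-1)) = -89955/((-15*(-20/3))) = -89955/100 = -89955*1/100 = -17991/20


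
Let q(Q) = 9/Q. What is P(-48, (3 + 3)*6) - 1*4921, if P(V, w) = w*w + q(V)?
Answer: -58003/16 ≈ -3625.2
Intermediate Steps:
P(V, w) = w² + 9/V (P(V, w) = w*w + 9/V = w² + 9/V)
P(-48, (3 + 3)*6) - 1*4921 = (((3 + 3)*6)² + 9/(-48)) - 1*4921 = ((6*6)² + 9*(-1/48)) - 4921 = (36² - 3/16) - 4921 = (1296 - 3/16) - 4921 = 20733/16 - 4921 = -58003/16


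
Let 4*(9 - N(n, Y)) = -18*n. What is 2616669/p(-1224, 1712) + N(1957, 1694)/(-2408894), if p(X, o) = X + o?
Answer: 3151636976061/587770136 ≈ 5362.0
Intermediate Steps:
N(n, Y) = 9 + 9*n/2 (N(n, Y) = 9 - (-9)*n/2 = 9 + 9*n/2)
2616669/p(-1224, 1712) + N(1957, 1694)/(-2408894) = 2616669/(-1224 + 1712) + (9 + (9/2)*1957)/(-2408894) = 2616669/488 + (9 + 17613/2)*(-1/2408894) = 2616669*(1/488) + (17631/2)*(-1/2408894) = 2616669/488 - 17631/4817788 = 3151636976061/587770136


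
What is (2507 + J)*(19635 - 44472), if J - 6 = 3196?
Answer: -141794433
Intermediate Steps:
J = 3202 (J = 6 + 3196 = 3202)
(2507 + J)*(19635 - 44472) = (2507 + 3202)*(19635 - 44472) = 5709*(-24837) = -141794433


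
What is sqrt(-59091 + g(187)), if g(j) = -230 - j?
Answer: 6*I*sqrt(1653) ≈ 243.94*I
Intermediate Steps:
sqrt(-59091 + g(187)) = sqrt(-59091 + (-230 - 1*187)) = sqrt(-59091 + (-230 - 187)) = sqrt(-59091 - 417) = sqrt(-59508) = 6*I*sqrt(1653)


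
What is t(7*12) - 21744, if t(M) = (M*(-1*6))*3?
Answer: -23256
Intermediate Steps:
t(M) = -18*M (t(M) = (M*(-6))*3 = -6*M*3 = -18*M)
t(7*12) - 21744 = -126*12 - 21744 = -18*84 - 21744 = -1512 - 21744 = -23256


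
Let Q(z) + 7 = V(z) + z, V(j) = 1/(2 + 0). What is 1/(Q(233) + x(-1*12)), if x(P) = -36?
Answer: 2/381 ≈ 0.0052493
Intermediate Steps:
V(j) = 1/2
Q(z) = -13/2 + z (Q(z) = -7 + (1/2 + z) = -13/2 + z)
1/(Q(233) + x(-1*12)) = 1/((-13/2 + 233) - 36) = 1/(453/2 - 36) = 1/(381/2) = 2/381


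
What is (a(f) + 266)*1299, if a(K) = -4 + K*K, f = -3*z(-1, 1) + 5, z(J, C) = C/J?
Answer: 423474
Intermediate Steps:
f = 8 (f = -3/(-1) + 5 = -3*(-1) + 5 = 3 + 5 = 8)
a(K) = -4 + K**2
(a(f) + 266)*1299 = ((-4 + 8**2) + 266)*1299 = ((-4 + 64) + 266)*1299 = (60 + 266)*1299 = 326*1299 = 423474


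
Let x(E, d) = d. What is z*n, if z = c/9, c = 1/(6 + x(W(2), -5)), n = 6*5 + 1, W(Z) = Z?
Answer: 31/9 ≈ 3.4444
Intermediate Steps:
n = 31 (n = 30 + 1 = 31)
c = 1 (c = 1/(6 - 5) = 1/1 = 1)
z = ⅑ (z = 1/9 = 1*(⅑) = ⅑ ≈ 0.11111)
z*n = (⅑)*31 = 31/9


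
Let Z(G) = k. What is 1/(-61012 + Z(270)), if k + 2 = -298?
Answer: -1/61312 ≈ -1.6310e-5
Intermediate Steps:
k = -300 (k = -2 - 298 = -300)
Z(G) = -300
1/(-61012 + Z(270)) = 1/(-61012 - 300) = 1/(-61312) = -1/61312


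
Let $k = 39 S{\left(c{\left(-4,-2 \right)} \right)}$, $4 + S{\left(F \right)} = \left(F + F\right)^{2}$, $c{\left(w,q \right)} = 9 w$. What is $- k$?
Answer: $-202020$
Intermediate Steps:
$S{\left(F \right)} = -4 + 4 F^{2}$ ($S{\left(F \right)} = -4 + \left(F + F\right)^{2} = -4 + \left(2 F\right)^{2} = -4 + 4 F^{2}$)
$k = 202020$ ($k = 39 \left(-4 + 4 \left(9 \left(-4\right)\right)^{2}\right) = 39 \left(-4 + 4 \left(-36\right)^{2}\right) = 39 \left(-4 + 4 \cdot 1296\right) = 39 \left(-4 + 5184\right) = 39 \cdot 5180 = 202020$)
$- k = \left(-1\right) 202020 = -202020$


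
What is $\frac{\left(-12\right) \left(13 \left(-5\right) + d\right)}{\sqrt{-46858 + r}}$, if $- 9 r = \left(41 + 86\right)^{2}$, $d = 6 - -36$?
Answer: $- \frac{36 i \sqrt{437851}}{19037} \approx - 1.2513 i$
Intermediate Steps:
$d = 42$ ($d = 6 + 36 = 42$)
$r = - \frac{16129}{9}$ ($r = - \frac{\left(41 + 86\right)^{2}}{9} = - \frac{127^{2}}{9} = \left(- \frac{1}{9}\right) 16129 = - \frac{16129}{9} \approx -1792.1$)
$\frac{\left(-12\right) \left(13 \left(-5\right) + d\right)}{\sqrt{-46858 + r}} = \frac{\left(-12\right) \left(13 \left(-5\right) + 42\right)}{\sqrt{-46858 - \frac{16129}{9}}} = \frac{\left(-12\right) \left(-65 + 42\right)}{\sqrt{- \frac{437851}{9}}} = \frac{\left(-12\right) \left(-23\right)}{\frac{1}{3} i \sqrt{437851}} = 276 \left(- \frac{3 i \sqrt{437851}}{437851}\right) = - \frac{36 i \sqrt{437851}}{19037}$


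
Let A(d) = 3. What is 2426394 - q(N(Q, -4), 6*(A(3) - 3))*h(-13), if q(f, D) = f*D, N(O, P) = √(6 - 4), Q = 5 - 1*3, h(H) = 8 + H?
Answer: 2426394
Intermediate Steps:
Q = 2 (Q = 5 - 3 = 2)
N(O, P) = √2
q(f, D) = D*f
2426394 - q(N(Q, -4), 6*(A(3) - 3))*h(-13) = 2426394 - (6*(3 - 3))*√2*(8 - 13) = 2426394 - (6*0)*√2*(-5) = 2426394 - 0*√2*(-5) = 2426394 - 0*(-5) = 2426394 - 1*0 = 2426394 + 0 = 2426394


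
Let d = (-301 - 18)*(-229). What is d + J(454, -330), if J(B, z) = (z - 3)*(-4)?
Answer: 74383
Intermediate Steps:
J(B, z) = 12 - 4*z (J(B, z) = (-3 + z)*(-4) = 12 - 4*z)
d = 73051 (d = -319*(-229) = 73051)
d + J(454, -330) = 73051 + (12 - 4*(-330)) = 73051 + (12 + 1320) = 73051 + 1332 = 74383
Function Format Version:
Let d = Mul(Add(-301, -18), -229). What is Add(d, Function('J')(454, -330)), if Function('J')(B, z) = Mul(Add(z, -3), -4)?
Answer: 74383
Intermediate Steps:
Function('J')(B, z) = Add(12, Mul(-4, z)) (Function('J')(B, z) = Mul(Add(-3, z), -4) = Add(12, Mul(-4, z)))
d = 73051 (d = Mul(-319, -229) = 73051)
Add(d, Function('J')(454, -330)) = Add(73051, Add(12, Mul(-4, -330))) = Add(73051, Add(12, 1320)) = Add(73051, 1332) = 74383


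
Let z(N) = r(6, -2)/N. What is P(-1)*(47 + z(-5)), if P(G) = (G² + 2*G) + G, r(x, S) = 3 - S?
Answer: -92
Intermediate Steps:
P(G) = G² + 3*G
z(N) = 5/N (z(N) = (3 - 1*(-2))/N = (3 + 2)/N = 5/N)
P(-1)*(47 + z(-5)) = (-(3 - 1))*(47 + 5/(-5)) = (-1*2)*(47 + 5*(-⅕)) = -2*(47 - 1) = -2*46 = -92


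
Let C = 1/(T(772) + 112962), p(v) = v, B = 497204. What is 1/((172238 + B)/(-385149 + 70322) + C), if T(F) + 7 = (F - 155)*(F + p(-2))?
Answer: -185132443215/393661706063 ≈ -0.47028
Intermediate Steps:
T(F) = -7 + (-155 + F)*(-2 + F) (T(F) = -7 + (F - 155)*(F - 2) = -7 + (-155 + F)*(-2 + F))
C = 1/588045 (C = 1/((303 + 772**2 - 157*772) + 112962) = 1/((303 + 595984 - 121204) + 112962) = 1/(475083 + 112962) = 1/588045 ≈ 1.7005e-6)
1/((172238 + B)/(-385149 + 70322) + C) = 1/((172238 + 497204)/(-385149 + 70322) + 1/588045) = 1/(669442/(-314827) + 1/588045) = 1/(669442*(-1/314827) + 1/588045) = 1/(-669442/314827 + 1/588045) = 1/(-393661706063/185132443215) = -185132443215/393661706063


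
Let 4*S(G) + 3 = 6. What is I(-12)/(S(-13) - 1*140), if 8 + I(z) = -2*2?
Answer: 48/557 ≈ 0.086176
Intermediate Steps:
I(z) = -12 (I(z) = -8 - 2*2 = -8 - 4 = -12)
S(G) = ¾ (S(G) = -¾ + (¼)*6 = -¾ + 3/2 = ¾)
I(-12)/(S(-13) - 1*140) = -12/(¾ - 1*140) = -12/(¾ - 140) = -12/(-557/4) = -12*(-4/557) = 48/557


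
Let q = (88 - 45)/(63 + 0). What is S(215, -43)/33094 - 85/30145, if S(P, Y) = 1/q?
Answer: -23811887/8579520218 ≈ -0.0027754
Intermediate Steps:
q = 43/63 ≈ 0.68254
S(P, Y) = 63/43 (S(P, Y) = 1/(43/63) = 63/43)
S(215, -43)/33094 - 85/30145 = (63/43)/33094 - 85/30145 = (63/43)*(1/33094) - 85*1/30145 = 63/1423042 - 17/6029 = -23811887/8579520218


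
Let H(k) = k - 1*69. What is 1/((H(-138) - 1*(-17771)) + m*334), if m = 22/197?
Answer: 197/3467456 ≈ 5.6814e-5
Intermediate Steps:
H(k) = -69 + k (H(k) = k - 69 = -69 + k)
m = 22/197 (m = 22*(1/197) = 22/197 ≈ 0.11168)
1/((H(-138) - 1*(-17771)) + m*334) = 1/(((-69 - 138) - 1*(-17771)) + (22/197)*334) = 1/((-207 + 17771) + 7348/197) = 1/(17564 + 7348/197) = 1/(3467456/197) = 197/3467456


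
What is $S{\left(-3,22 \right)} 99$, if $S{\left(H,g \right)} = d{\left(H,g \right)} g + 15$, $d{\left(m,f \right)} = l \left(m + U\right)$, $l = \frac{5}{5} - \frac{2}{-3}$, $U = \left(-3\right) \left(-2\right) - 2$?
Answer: $5115$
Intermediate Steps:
$U = 4$ ($U = 6 - 2 = 4$)
$l = \frac{5}{3}$ ($l = 5 \cdot \frac{1}{5} - - \frac{2}{3} = 1 + \frac{2}{3} = \frac{5}{3} \approx 1.6667$)
$d{\left(m,f \right)} = \frac{20}{3} + \frac{5 m}{3}$ ($d{\left(m,f \right)} = \frac{5 \left(m + 4\right)}{3} = \frac{5 \left(4 + m\right)}{3} = \frac{20}{3} + \frac{5 m}{3}$)
$S{\left(H,g \right)} = 15 + g \left(\frac{20}{3} + \frac{5 H}{3}\right)$ ($S{\left(H,g \right)} = \left(\frac{20}{3} + \frac{5 H}{3}\right) g + 15 = g \left(\frac{20}{3} + \frac{5 H}{3}\right) + 15 = 15 + g \left(\frac{20}{3} + \frac{5 H}{3}\right)$)
$S{\left(-3,22 \right)} 99 = \left(15 + \frac{5}{3} \cdot 22 \left(4 - 3\right)\right) 99 = \left(15 + \frac{5}{3} \cdot 22 \cdot 1\right) 99 = \left(15 + \frac{110}{3}\right) 99 = \frac{155}{3} \cdot 99 = 5115$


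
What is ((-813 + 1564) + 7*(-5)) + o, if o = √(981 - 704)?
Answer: 716 + √277 ≈ 732.64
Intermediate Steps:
o = √277 ≈ 16.643
((-813 + 1564) + 7*(-5)) + o = ((-813 + 1564) + 7*(-5)) + √277 = (751 - 35) + √277 = 716 + √277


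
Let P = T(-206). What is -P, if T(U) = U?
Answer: 206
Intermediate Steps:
P = -206
-P = -1*(-206) = 206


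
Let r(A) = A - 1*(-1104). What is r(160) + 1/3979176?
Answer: 5029678465/3979176 ≈ 1264.0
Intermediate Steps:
r(A) = 1104 + A (r(A) = A + 1104 = 1104 + A)
r(160) + 1/3979176 = (1104 + 160) + 1/3979176 = 1264 + 1/3979176 = 5029678465/3979176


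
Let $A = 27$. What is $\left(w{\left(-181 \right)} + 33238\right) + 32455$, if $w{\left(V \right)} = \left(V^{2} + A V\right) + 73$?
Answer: $93640$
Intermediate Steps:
$w{\left(V \right)} = 73 + V^{2} + 27 V$ ($w{\left(V \right)} = \left(V^{2} + 27 V\right) + 73 = 73 + V^{2} + 27 V$)
$\left(w{\left(-181 \right)} + 33238\right) + 32455 = \left(\left(73 + \left(-181\right)^{2} + 27 \left(-181\right)\right) + 33238\right) + 32455 = \left(\left(73 + 32761 - 4887\right) + 33238\right) + 32455 = \left(27947 + 33238\right) + 32455 = 61185 + 32455 = 93640$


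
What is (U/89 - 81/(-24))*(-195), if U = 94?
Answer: -615225/712 ≈ -864.08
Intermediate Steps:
(U/89 - 81/(-24))*(-195) = (94/89 - 81/(-24))*(-195) = (94*(1/89) - 81*(-1/24))*(-195) = (94/89 + 27/8)*(-195) = (3155/712)*(-195) = -615225/712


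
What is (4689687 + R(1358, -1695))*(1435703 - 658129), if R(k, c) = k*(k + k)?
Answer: 6514526635610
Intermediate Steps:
R(k, c) = 2*k**2 (R(k, c) = k*(2*k) = 2*k**2)
(4689687 + R(1358, -1695))*(1435703 - 658129) = (4689687 + 2*1358**2)*(1435703 - 658129) = (4689687 + 2*1844164)*777574 = (4689687 + 3688328)*777574 = 8378015*777574 = 6514526635610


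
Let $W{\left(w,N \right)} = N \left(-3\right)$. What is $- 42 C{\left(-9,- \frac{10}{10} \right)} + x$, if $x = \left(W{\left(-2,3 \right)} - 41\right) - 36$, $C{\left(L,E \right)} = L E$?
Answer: $-464$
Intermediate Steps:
$W{\left(w,N \right)} = - 3 N$
$C{\left(L,E \right)} = E L$
$x = -86$ ($x = \left(\left(-3\right) 3 - 41\right) - 36 = \left(-9 - 41\right) - 36 = -50 - 36 = -86$)
$- 42 C{\left(-9,- \frac{10}{10} \right)} + x = - 42 - \frac{10}{10} \left(-9\right) - 86 = - 42 \left(-10\right) \frac{1}{10} \left(-9\right) - 86 = - 42 \left(\left(-1\right) \left(-9\right)\right) - 86 = \left(-42\right) 9 - 86 = -378 - 86 = -464$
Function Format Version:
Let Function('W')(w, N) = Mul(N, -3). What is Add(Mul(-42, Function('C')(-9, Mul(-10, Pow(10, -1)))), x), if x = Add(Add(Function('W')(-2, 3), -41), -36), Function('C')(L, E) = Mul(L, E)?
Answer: -464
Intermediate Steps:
Function('W')(w, N) = Mul(-3, N)
Function('C')(L, E) = Mul(E, L)
x = -86 (x = Add(Add(Mul(-3, 3), -41), -36) = Add(Add(-9, -41), -36) = Add(-50, -36) = -86)
Add(Mul(-42, Function('C')(-9, Mul(-10, Pow(10, -1)))), x) = Add(Mul(-42, Mul(Mul(-10, Pow(10, -1)), -9)), -86) = Add(Mul(-42, Mul(Mul(-10, Rational(1, 10)), -9)), -86) = Add(Mul(-42, Mul(-1, -9)), -86) = Add(Mul(-42, 9), -86) = Add(-378, -86) = -464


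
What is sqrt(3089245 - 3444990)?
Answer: 13*I*sqrt(2105) ≈ 596.44*I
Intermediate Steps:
sqrt(3089245 - 3444990) = sqrt(-355745) = 13*I*sqrt(2105)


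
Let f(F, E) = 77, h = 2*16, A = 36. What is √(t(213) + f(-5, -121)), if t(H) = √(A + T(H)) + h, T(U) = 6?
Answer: √(109 + √42) ≈ 10.746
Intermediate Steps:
h = 32
t(H) = 32 + √42 (t(H) = √(36 + 6) + 32 = √42 + 32 = 32 + √42)
√(t(213) + f(-5, -121)) = √((32 + √42) + 77) = √(109 + √42)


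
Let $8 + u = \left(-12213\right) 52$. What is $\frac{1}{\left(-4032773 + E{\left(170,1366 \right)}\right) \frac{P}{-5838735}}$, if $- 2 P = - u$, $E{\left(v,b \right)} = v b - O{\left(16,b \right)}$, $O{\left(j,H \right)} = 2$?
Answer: $- \frac{1167747}{241367167162} \approx -4.8381 \cdot 10^{-6}$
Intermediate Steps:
$u = -635084$ ($u = -8 - 635076 = -635084$)
$E{\left(v,b \right)} = -2 + b v$ ($E{\left(v,b \right)} = v b - 2 = b v - 2 = -2 + b v$)
$P = -317542$ ($P = - \frac{\left(-1\right) \left(-635084\right)}{2} = \left(- \frac{1}{2}\right) 635084 = -317542$)
$\frac{1}{\left(-4032773 + E{\left(170,1366 \right)}\right) \frac{P}{-5838735}} = \frac{1}{\left(-4032773 + \left(-2 + 1366 \cdot 170\right)\right) \left(- \frac{317542}{-5838735}\right)} = \frac{1}{\left(-4032773 + \left(-2 + 232220\right)\right) \left(\left(-317542\right) \left(- \frac{1}{5838735}\right)\right)} = \frac{1}{\left(-4032773 + 232218\right) \frac{317542}{5838735}} = \frac{1}{-3800555} \cdot \frac{5838735}{317542} = \left(- \frac{1}{3800555}\right) \frac{5838735}{317542} = - \frac{1167747}{241367167162}$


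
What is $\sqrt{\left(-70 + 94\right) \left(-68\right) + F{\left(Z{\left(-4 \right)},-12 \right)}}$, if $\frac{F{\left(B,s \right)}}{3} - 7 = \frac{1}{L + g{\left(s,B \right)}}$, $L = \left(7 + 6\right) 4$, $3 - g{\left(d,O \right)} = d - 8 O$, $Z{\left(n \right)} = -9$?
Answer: $\frac{i \sqrt{40290}}{5} \approx 40.145 i$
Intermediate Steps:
$g{\left(d,O \right)} = 3 - d + 8 O$ ($g{\left(d,O \right)} = 3 - \left(d - 8 O\right) = 3 + \left(- d + 8 O\right) = 3 - d + 8 O$)
$L = 52$ ($L = 13 \cdot 4 = 52$)
$F{\left(B,s \right)} = 21 + \frac{3}{55 - s + 8 B}$ ($F{\left(B,s \right)} = 21 + \frac{3}{52 + \left(3 - s + 8 B\right)} = 21 + \frac{3}{55 - s + 8 B}$)
$\sqrt{\left(-70 + 94\right) \left(-68\right) + F{\left(Z{\left(-4 \right)},-12 \right)}} = \sqrt{\left(-70 + 94\right) \left(-68\right) + \frac{3 \left(386 - -84 + 56 \left(-9\right)\right)}{55 - -12 + 8 \left(-9\right)}} = \sqrt{24 \left(-68\right) + \frac{3 \left(386 + 84 - 504\right)}{55 + 12 - 72}} = \sqrt{-1632 + 3 \frac{1}{-5} \left(-34\right)} = \sqrt{-1632 + 3 \left(- \frac{1}{5}\right) \left(-34\right)} = \sqrt{-1632 + \frac{102}{5}} = \sqrt{- \frac{8058}{5}} = \frac{i \sqrt{40290}}{5}$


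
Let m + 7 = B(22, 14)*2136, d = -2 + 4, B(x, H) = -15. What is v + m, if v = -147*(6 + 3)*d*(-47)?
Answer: 92315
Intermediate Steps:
d = 2
v = 124362 (v = -147*(6 + 3)*2*(-47) = -1323*2*(-47) = -147*18*(-47) = -2646*(-47) = 124362)
m = -32047 (m = -7 - 15*2136 = -7 - 32040 = -32047)
v + m = 124362 - 32047 = 92315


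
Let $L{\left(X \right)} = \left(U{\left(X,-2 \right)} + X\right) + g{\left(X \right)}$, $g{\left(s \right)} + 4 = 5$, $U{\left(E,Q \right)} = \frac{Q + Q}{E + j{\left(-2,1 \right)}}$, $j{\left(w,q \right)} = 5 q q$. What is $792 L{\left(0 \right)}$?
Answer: $\frac{792}{5} \approx 158.4$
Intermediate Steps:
$j{\left(w,q \right)} = 5 q^{2}$
$U{\left(E,Q \right)} = \frac{2 Q}{5 + E}$ ($U{\left(E,Q \right)} = \frac{Q + Q}{E + 5 \cdot 1^{2}} = \frac{2 Q}{E + 5 \cdot 1} = \frac{2 Q}{E + 5} = \frac{2 Q}{5 + E}$)
$g{\left(s \right)} = 1$ ($g{\left(s \right)} = -4 + 5 = 1$)
$L{\left(X \right)} = 1 + X - \frac{4}{5 + X}$ ($L{\left(X \right)} = \left(2 \left(-2\right) \frac{1}{5 + X} + X\right) + 1 = \left(- \frac{4}{5 + X} + X\right) + 1 = \left(X - \frac{4}{5 + X}\right) + 1 = 1 + X - \frac{4}{5 + X}$)
$792 L{\left(0 \right)} = 792 \frac{-4 + \left(1 + 0\right) \left(5 + 0\right)}{5 + 0} = 792 \frac{-4 + 1 \cdot 5}{5} = 792 \frac{-4 + 5}{5} = 792 \cdot \frac{1}{5} \cdot 1 = 792 \cdot \frac{1}{5} = \frac{792}{5}$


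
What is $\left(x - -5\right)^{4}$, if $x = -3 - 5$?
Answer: $81$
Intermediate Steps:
$x = -8$ ($x = -3 - 5 = -8$)
$\left(x - -5\right)^{4} = \left(-8 - -5\right)^{4} = \left(-8 + 5\right)^{4} = \left(-3\right)^{4} = 81$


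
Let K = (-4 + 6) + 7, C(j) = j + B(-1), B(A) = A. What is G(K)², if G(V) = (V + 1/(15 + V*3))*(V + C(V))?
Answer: 41512249/1764 ≈ 23533.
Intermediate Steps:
C(j) = -1 + j (C(j) = j - 1 = -1 + j)
K = 9 (K = 2 + 7 = 9)
G(V) = (-1 + 2*V)*(V + 1/(15 + 3*V)) (G(V) = (V + 1/(15 + V*3))*(V + (-1 + V)) = (V + 1/(15 + 3*V))*(-1 + 2*V) = (-1 + 2*V)*(V + 1/(15 + 3*V)))
G(K)² = ((-1 - 13*9 + 6*9³ + 27*9²)/(3*(5 + 9)))² = ((⅓)*(-1 - 117 + 6*729 + 27*81)/14)² = ((⅓)*(1/14)*(-1 - 117 + 4374 + 2187))² = ((⅓)*(1/14)*6443)² = (6443/42)² = 41512249/1764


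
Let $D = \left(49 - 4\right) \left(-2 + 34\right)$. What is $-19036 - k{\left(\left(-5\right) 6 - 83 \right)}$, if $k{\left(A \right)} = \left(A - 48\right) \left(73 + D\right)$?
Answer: $224557$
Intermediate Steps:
$D = 1440$ ($D = 45 \cdot 32 = 1440$)
$k{\left(A \right)} = -72624 + 1513 A$ ($k{\left(A \right)} = \left(A - 48\right) \left(73 + 1440\right) = \left(-48 + A\right) 1513 = -72624 + 1513 A$)
$-19036 - k{\left(\left(-5\right) 6 - 83 \right)} = -19036 - \left(-72624 + 1513 \left(\left(-5\right) 6 - 83\right)\right) = -19036 - \left(-72624 + 1513 \left(-30 - 83\right)\right) = -19036 - \left(-72624 + 1513 \left(-113\right)\right) = -19036 - \left(-72624 - 170969\right) = -19036 - -243593 = -19036 + 243593 = 224557$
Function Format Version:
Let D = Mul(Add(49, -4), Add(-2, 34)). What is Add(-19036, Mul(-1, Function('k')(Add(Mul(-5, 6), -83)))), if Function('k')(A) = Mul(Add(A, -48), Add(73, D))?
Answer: 224557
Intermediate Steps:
D = 1440 (D = Mul(45, 32) = 1440)
Function('k')(A) = Add(-72624, Mul(1513, A)) (Function('k')(A) = Mul(Add(A, -48), Add(73, 1440)) = Mul(Add(-48, A), 1513) = Add(-72624, Mul(1513, A)))
Add(-19036, Mul(-1, Function('k')(Add(Mul(-5, 6), -83)))) = Add(-19036, Mul(-1, Add(-72624, Mul(1513, Add(Mul(-5, 6), -83))))) = Add(-19036, Mul(-1, Add(-72624, Mul(1513, Add(-30, -83))))) = Add(-19036, Mul(-1, Add(-72624, Mul(1513, -113)))) = Add(-19036, Mul(-1, Add(-72624, -170969))) = Add(-19036, Mul(-1, -243593)) = Add(-19036, 243593) = 224557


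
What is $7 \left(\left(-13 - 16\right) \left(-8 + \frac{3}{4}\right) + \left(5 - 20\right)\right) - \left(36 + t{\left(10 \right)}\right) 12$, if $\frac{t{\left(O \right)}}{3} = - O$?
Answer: $\frac{5179}{4} \approx 1294.8$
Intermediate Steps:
$t{\left(O \right)} = - 3 O$ ($t{\left(O \right)} = 3 \left(- O\right) = - 3 O$)
$7 \left(\left(-13 - 16\right) \left(-8 + \frac{3}{4}\right) + \left(5 - 20\right)\right) - \left(36 + t{\left(10 \right)}\right) 12 = 7 \left(\left(-13 - 16\right) \left(-8 + \frac{3}{4}\right) + \left(5 - 20\right)\right) - \left(36 - 30\right) 12 = 7 \left(- 29 \left(-8 + 3 \cdot \frac{1}{4}\right) + \left(5 - 20\right)\right) - \left(36 - 30\right) 12 = 7 \left(- 29 \left(-8 + \frac{3}{4}\right) - 15\right) - 6 \cdot 12 = 7 \left(\left(-29\right) \left(- \frac{29}{4}\right) - 15\right) - 72 = 7 \left(\frac{841}{4} - 15\right) - 72 = 7 \cdot \frac{781}{4} - 72 = \frac{5467}{4} - 72 = \frac{5179}{4}$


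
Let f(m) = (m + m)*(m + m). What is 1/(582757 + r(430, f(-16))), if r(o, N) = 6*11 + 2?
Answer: 1/582825 ≈ 1.7158e-6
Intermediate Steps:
f(m) = 4*m² (f(m) = (2*m)*(2*m) = 4*m²)
r(o, N) = 68 (r(o, N) = 66 + 2 = 68)
1/(582757 + r(430, f(-16))) = 1/(582757 + 68) = 1/582825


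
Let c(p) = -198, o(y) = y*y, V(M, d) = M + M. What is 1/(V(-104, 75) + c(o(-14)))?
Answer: -1/406 ≈ -0.0024631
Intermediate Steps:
V(M, d) = 2*M
o(y) = y²
1/(V(-104, 75) + c(o(-14))) = 1/(2*(-104) - 198) = 1/(-208 - 198) = 1/(-406) = -1/406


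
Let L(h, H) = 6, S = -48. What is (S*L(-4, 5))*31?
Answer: -8928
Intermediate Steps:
(S*L(-4, 5))*31 = -48*6*31 = -288*31 = -8928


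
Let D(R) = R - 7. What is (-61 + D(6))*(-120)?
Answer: 7440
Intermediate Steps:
D(R) = -7 + R
(-61 + D(6))*(-120) = (-61 + (-7 + 6))*(-120) = (-61 - 1)*(-120) = -62*(-120) = 7440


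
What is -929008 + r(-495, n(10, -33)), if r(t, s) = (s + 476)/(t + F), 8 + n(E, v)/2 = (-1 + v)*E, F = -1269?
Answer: -409692473/441 ≈ -9.2901e+5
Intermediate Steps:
n(E, v) = -16 + 2*E*(-1 + v) (n(E, v) = -16 + 2*((-1 + v)*E) = -16 + 2*(E*(-1 + v)) = -16 + 2*E*(-1 + v))
r(t, s) = (476 + s)/(-1269 + t) (r(t, s) = (s + 476)/(t - 1269) = (476 + s)/(-1269 + t))
-929008 + r(-495, n(10, -33)) = -929008 + (476 + (-16 - 2*10 + 2*10*(-33)))/(-1269 - 495) = -929008 + (476 + (-16 - 20 - 660))/(-1764) = -929008 - (476 - 696)/1764 = -929008 - 1/1764*(-220) = -929008 + 55/441 = -409692473/441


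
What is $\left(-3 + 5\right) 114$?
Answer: $228$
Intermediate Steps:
$\left(-3 + 5\right) 114 = 2 \cdot 114 = 228$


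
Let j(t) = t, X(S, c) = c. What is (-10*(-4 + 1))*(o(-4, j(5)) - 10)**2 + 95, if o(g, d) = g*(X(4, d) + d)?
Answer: 75095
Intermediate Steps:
o(g, d) = 2*d*g (o(g, d) = g*(d + d) = g*(2*d) = 2*d*g)
(-10*(-4 + 1))*(o(-4, j(5)) - 10)**2 + 95 = (-10*(-4 + 1))*(2*5*(-4) - 10)**2 + 95 = (-10*(-3))*(-40 - 10)**2 + 95 = 30*(-50)**2 + 95 = 30*2500 + 95 = 75000 + 95 = 75095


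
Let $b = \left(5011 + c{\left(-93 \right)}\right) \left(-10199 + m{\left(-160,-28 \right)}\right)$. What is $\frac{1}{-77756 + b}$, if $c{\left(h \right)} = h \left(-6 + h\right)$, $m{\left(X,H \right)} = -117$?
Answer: $- \frac{1}{146750644} \approx -6.8143 \cdot 10^{-9}$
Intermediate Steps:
$b = -146672888$ ($b = \left(5011 - 93 \left(-6 - 93\right)\right) \left(-10199 - 117\right) = \left(5011 - -9207\right) \left(-10316\right) = \left(5011 + 9207\right) \left(-10316\right) = 14218 \left(-10316\right) = -146672888$)
$\frac{1}{-77756 + b} = \frac{1}{-77756 - 146672888} = \frac{1}{-146750644} = - \frac{1}{146750644}$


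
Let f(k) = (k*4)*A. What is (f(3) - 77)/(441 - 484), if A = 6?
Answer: 5/43 ≈ 0.11628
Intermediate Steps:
f(k) = 24*k (f(k) = (k*4)*6 = (4*k)*6 = 24*k)
(f(3) - 77)/(441 - 484) = (24*3 - 77)/(441 - 484) = (72 - 77)/(-43) = -5*(-1/43) = 5/43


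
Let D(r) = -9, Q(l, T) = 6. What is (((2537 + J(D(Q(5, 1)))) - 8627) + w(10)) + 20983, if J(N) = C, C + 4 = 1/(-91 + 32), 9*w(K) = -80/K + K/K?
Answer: 7905637/531 ≈ 14888.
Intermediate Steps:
w(K) = 1/9 - 80/(9*K) (w(K) = (-80/K + K/K)/9 = (-80/K + 1)/9 = (1 - 80/K)/9 = 1/9 - 80/(9*K))
C = -237/59 (C = -4 + 1/(-91 + 32) = -4 + 1/(-59) = -4 - 1/59 = -237/59 ≈ -4.0170)
J(N) = -237/59
(((2537 + J(D(Q(5, 1)))) - 8627) + w(10)) + 20983 = (((2537 - 237/59) - 8627) + (1/9)*(-80 + 10)/10) + 20983 = ((149446/59 - 8627) + (1/9)*(1/10)*(-70)) + 20983 = (-359547/59 - 7/9) + 20983 = -3236336/531 + 20983 = 7905637/531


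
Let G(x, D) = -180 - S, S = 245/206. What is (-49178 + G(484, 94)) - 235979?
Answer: -58779667/206 ≈ -2.8534e+5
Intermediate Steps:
S = 245/206 (S = 245*(1/206) = 245/206 ≈ 1.1893)
G(x, D) = -37325/206 (G(x, D) = -180 - 1*245/206 = -180 - 245/206 = -37325/206)
(-49178 + G(484, 94)) - 235979 = (-49178 - 37325/206) - 235979 = -10167993/206 - 235979 = -58779667/206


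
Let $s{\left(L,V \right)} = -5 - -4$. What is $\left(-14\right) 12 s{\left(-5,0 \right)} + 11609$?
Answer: $11777$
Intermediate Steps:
$s{\left(L,V \right)} = -1$ ($s{\left(L,V \right)} = -5 + 4 = -1$)
$\left(-14\right) 12 s{\left(-5,0 \right)} + 11609 = \left(-14\right) 12 \left(-1\right) + 11609 = \left(-168\right) \left(-1\right) + 11609 = 168 + 11609 = 11777$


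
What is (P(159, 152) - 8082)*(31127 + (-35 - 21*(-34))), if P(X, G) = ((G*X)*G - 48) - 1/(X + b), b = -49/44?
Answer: 809894480381028/6947 ≈ 1.1658e+11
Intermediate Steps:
b = -49/44 (b = -49*1/44 = -49/44 ≈ -1.1136)
P(X, G) = -48 - 1/(-49/44 + X) + X*G² (P(X, G) = ((G*X)*G - 48) - 1/(X - 49/44) = (X*G² - 48) - 1/(-49/44 + X) = (-48 + X*G²) - 1/(-49/44 + X) = -48 - 1/(-49/44 + X) + X*G²)
(P(159, 152) - 8082)*(31127 + (-35 - 21*(-34))) = ((2308 - 2112*159 - 49*159*152² + 44*152²*159²)/(-49 + 44*159) - 8082)*(31127 + (-35 - 21*(-34))) = ((2308 - 335808 - 49*159*23104 + 44*23104*25281)/(-49 + 6996) - 8082)*(31127 + (-35 + 714)) = ((2308 - 335808 - 180003264 + 25700057856)/6947 - 8082)*(31127 + 679) = ((1/6947)*25519721092 - 8082)*31806 = (25519721092/6947 - 8082)*31806 = (25463575438/6947)*31806 = 809894480381028/6947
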